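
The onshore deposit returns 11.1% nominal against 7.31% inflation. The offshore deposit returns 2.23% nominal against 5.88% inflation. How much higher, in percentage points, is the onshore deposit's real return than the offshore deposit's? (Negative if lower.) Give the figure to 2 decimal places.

The onshore deposit real return: 1.111/1.0731 − 1 = 3.532%.
The offshore deposit real return: 1.0223/1.0588 − 1 = -3.447%.
Difference: 3.532 − (-3.447) = 6.979 pp.

6.98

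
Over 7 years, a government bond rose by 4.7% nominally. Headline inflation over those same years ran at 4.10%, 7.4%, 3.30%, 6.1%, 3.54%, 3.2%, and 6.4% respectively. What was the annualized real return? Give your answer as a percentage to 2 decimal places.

Cumulative inflation factor: 1.0410 × 1.074 × 1.0330 × 1.061 × 1.0354 × 1.032 × 1.064 ≈ 1.39316.
Nominal growth factor: 1.04700. Real growth factor = 1.04700 / 1.39316 ≈ 0.75153.
Annualized: 0.75153^(1/7) − 1 ≈ -0.03998.

-4.00%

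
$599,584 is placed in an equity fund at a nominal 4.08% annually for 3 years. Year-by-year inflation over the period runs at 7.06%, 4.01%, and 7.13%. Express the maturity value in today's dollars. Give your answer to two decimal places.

Nominal value at maturity: $599,584 × (1 + 4.08%)^3 ≈ $676,008.08.
Price-level factor over 3 years: 1.0706 × 1.0401 × 1.0713 ≈ 1.1929258246.
Dividing the nominal maturity value by the price-level factor gives the value in today's money.

$566,680.73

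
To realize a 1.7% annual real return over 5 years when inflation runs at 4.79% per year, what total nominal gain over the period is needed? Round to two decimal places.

Required annual nominal rate: (1+1.7%)(1+4.79%) − 1 = 6.57143%.
Cumulative over 5 years: (1 + 0.0657143)^5 − 1 ≈ 0.37469.

37.47%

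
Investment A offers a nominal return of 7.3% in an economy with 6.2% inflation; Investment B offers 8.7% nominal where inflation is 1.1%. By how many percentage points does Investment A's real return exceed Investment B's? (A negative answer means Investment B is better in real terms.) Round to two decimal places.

Investment A real return: 1.073/1.062 − 1 = 1.036%.
Investment B real return: 1.087/1.011 − 1 = 7.517%.
Difference: 1.036 − 7.517 = -6.481 pp.

-6.48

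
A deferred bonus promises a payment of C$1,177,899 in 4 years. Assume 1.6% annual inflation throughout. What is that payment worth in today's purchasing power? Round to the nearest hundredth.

C$1,105,435.03

Price-level factor over 4 years: (1 + 1.6%)^4 ≈ 1.0655524495.
Purchasing power today: C$1,177,899 divided by that factor.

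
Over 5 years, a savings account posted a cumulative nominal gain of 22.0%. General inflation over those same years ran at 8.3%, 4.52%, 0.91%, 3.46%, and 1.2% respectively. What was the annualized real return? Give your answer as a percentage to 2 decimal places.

0.40%

Cumulative inflation factor: 1.083 × 1.0452 × 1.0091 × 1.0346 × 1.012 ≈ 1.19596.
Nominal growth factor: 1.22000. Real growth factor = 1.22000 / 1.19596 ≈ 1.02010.
Annualized: 1.02010^(1/5) − 1 ≈ 0.00399.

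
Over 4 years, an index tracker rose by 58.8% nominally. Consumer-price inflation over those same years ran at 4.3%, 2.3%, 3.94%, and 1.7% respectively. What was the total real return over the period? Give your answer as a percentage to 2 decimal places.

Cumulative inflation factor: 1.043 × 1.023 × 1.0394 × 1.017 ≈ 1.12788.
Nominal growth factor: 1.58800. Real growth factor = 1.58800 / 1.12788 ≈ 1.40795.
Total real return ≈ 40.7949%.

40.79%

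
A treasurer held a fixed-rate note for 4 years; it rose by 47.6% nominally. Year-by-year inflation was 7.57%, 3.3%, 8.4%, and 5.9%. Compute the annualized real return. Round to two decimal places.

Cumulative inflation factor: 1.0757 × 1.033 × 1.084 × 1.059 ≈ 1.27561.
Nominal growth factor: 1.47600. Real growth factor = 1.47600 / 1.27561 ≈ 1.15710.
Annualized: 1.15710^(1/4) − 1 ≈ 0.03715.

3.72%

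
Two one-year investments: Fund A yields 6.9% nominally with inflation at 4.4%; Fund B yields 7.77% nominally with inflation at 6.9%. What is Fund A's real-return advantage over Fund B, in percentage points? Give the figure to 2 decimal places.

1.58

Fund A real return: 1.069/1.044 − 1 = 2.395%.
Fund B real return: 1.0777/1.069 − 1 = 0.814%.
Difference: 2.395 − 0.814 = 1.581 pp.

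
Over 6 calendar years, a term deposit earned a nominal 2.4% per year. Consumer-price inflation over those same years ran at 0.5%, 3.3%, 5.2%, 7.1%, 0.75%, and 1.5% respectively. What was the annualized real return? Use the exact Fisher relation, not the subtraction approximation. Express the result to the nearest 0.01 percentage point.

-0.61%

Cumulative inflation factor: 1.005 × 1.033 × 1.052 × 1.071 × 1.0075 × 1.015 ≈ 1.19614.
Nominal growth factor: 1.15292. Real growth factor = 1.15292 / 1.19614 ≈ 0.96387.
Annualized: 0.96387^(1/6) − 1 ≈ -0.00611.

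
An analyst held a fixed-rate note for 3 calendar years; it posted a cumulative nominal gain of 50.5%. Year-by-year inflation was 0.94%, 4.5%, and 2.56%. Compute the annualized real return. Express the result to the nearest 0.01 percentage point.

11.63%

Cumulative inflation factor: 1.0094 × 1.045 × 1.0256 ≈ 1.08183.
Nominal growth factor: 1.50500. Real growth factor = 1.50500 / 1.08183 ≈ 1.39117.
Annualized: 1.39117^(1/3) − 1 ≈ 0.11633.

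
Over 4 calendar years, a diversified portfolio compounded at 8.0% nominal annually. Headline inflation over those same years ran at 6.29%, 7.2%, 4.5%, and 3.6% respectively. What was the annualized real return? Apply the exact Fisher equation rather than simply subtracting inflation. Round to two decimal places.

Cumulative inflation factor: 1.0629 × 1.072 × 1.045 × 1.036 ≈ 1.23357.
Nominal growth factor: 1.36049. Real growth factor = 1.36049 / 1.23357 ≈ 1.10289.
Annualized: 1.10289^(1/4) − 1 ≈ 0.02479.

2.48%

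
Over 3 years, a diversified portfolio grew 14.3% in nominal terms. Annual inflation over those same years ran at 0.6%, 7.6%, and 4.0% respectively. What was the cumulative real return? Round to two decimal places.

Cumulative inflation factor: 1.006 × 1.076 × 1.040 ≈ 1.12575.
Nominal growth factor: 1.14300. Real growth factor = 1.14300 / 1.12575 ≈ 1.01532.
Total real return ≈ 1.5319%.

1.53%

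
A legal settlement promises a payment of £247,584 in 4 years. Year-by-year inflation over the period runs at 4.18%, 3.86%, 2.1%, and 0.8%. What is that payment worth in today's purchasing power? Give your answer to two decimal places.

Price-level factor over 4 years: 1.0418 × 1.0386 × 1.021 × 1.008 ≈ 1.1135736492.
Purchasing power today: £247,584 divided by that factor.

£222,332.85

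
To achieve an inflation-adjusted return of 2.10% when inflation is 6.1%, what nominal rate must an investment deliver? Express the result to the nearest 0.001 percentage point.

8.328%

By the Fisher equation, 1 + r_nom = (1 + 2.10%)(1 + 6.1%) = 1.0210 × 1.061 = 1.083281.
So r_nom = 8.3281%.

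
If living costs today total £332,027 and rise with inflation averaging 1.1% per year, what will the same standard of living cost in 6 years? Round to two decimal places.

Cumulative price-level factor: (1+1.1%)^6 ≈ 1.0678418406.
The nominal amount required is £332,027 scaled up by that factor.

£354,552.32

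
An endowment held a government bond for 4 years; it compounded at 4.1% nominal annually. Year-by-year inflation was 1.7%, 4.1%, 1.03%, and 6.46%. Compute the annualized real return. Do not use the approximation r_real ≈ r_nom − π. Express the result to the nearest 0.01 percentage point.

0.77%

Cumulative inflation factor: 1.017 × 1.041 × 1.0103 × 1.0646 ≈ 1.13870.
Nominal growth factor: 1.17436. Real growth factor = 1.17436 / 1.13870 ≈ 1.03132.
Annualized: 1.03132^(1/4) − 1 ≈ 0.00774.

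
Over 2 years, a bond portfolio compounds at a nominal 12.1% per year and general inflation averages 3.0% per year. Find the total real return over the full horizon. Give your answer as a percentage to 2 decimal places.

The annual real rate is (1+12.1%)/(1+3.0%) − 1 = 8.8350%.
Compounded over 2 years: (1 + 0.088350)^2 − 1 ≈ 0.18450.

18.45%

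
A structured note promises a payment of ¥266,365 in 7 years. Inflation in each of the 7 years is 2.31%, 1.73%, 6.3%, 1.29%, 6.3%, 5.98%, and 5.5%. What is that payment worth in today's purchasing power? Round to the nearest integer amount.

Price-level factor over 7 years: 1.0231 × 1.0173 × 1.063 × 1.0129 × 1.063 × 1.0598 × 1.055 ≈ 1.3319152889.
Purchasing power today: ¥266,365 divided by that factor.

¥199,986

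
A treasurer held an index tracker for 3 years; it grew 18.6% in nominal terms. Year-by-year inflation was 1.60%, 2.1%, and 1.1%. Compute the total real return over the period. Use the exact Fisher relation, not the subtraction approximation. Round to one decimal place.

13.1%

Cumulative inflation factor: 1.0160 × 1.021 × 1.011 ≈ 1.04875.
Nominal growth factor: 1.18600. Real growth factor = 1.18600 / 1.04875 ≈ 1.13087.
Total real return ≈ 13.0874%.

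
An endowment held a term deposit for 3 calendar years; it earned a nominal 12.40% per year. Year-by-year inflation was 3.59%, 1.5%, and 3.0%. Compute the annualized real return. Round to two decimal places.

Cumulative inflation factor: 1.0359 × 1.015 × 1.030 ≈ 1.08298.
Nominal growth factor: 1.42003. Real growth factor = 1.42003 / 1.08298 ≈ 1.31123.
Annualized: 1.31123^(1/3) − 1 ≈ 0.09453.

9.45%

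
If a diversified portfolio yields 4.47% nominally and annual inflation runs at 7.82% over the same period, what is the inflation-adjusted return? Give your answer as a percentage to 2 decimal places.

Real return via the Fisher equation: (1 + 4.47%)/(1 + 7.82%) − 1 = 1.0447/1.0782 − 1 ≈ -0.03107.

-3.11%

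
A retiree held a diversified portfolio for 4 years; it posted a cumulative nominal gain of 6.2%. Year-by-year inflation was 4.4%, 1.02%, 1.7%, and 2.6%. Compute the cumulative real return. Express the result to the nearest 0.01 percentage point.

-3.50%

Cumulative inflation factor: 1.044 × 1.0102 × 1.017 × 1.026 ≈ 1.10046.
Nominal growth factor: 1.06200. Real growth factor = 1.06200 / 1.10046 ≈ 0.96505.
Total real return ≈ -3.4953%.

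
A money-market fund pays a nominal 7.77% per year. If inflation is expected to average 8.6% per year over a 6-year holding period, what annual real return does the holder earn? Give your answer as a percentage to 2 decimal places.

-0.76%

With constant rates the annual real return is the same each year: (1+7.77%)/(1+8.6%) − 1 = -0.00764.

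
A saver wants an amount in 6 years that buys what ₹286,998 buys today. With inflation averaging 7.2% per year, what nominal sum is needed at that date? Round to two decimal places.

Cumulative price-level factor: (1+7.2%)^6 ≈ 1.5176398167.
The nominal amount required is ₹286,998 scaled up by that factor.

₹435,559.59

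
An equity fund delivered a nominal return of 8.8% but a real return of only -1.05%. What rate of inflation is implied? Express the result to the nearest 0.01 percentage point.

From (1+r_nom) = (1+r_real)(1+π), we get 1+π = (1 + 8.8%)/(1 − 1.05%) = 1.088/0.9895 ≈ 1.09955.
So π ≈ 9.9545%.

9.95%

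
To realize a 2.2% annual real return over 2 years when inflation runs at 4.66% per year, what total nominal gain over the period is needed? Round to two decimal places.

14.41%

Required annual nominal rate: (1+2.2%)(1+4.66%) − 1 = 6.96252%.
Cumulative over 2 years: (1 + 0.0696252)^2 − 1 ≈ 0.14410.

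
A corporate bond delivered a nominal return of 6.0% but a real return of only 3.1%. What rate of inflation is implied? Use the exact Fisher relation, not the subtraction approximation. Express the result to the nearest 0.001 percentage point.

2.813%

From (1+r_nom) = (1+r_real)(1+π), we get 1+π = (1 + 6.0%)/(1 + 3.1%) = 1.060/1.031 ≈ 1.02813.
So π ≈ 2.8128%.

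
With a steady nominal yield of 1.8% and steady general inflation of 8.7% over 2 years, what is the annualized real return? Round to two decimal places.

With constant rates the annual real return is the same each year: (1+1.8%)/(1+8.7%) − 1 = -0.06348.

-6.35%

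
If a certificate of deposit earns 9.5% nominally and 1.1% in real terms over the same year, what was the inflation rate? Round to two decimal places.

From (1+r_nom) = (1+r_real)(1+π), we get 1+π = (1 + 9.5%)/(1 + 1.1%) = 1.095/1.011 ≈ 1.08309.
So π ≈ 8.3086%.

8.31%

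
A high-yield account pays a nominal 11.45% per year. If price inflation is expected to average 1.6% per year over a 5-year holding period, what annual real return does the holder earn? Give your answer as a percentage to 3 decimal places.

With constant rates the annual real return is the same each year: (1+11.45%)/(1+1.6%) − 1 = 0.09695.

9.695%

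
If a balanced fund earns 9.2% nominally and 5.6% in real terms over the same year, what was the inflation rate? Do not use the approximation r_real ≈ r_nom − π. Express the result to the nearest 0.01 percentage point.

From (1+r_nom) = (1+r_real)(1+π), we get 1+π = (1 + 9.2%)/(1 + 5.6%) = 1.092/1.056 ≈ 1.03409.
So π ≈ 3.4091%.

3.41%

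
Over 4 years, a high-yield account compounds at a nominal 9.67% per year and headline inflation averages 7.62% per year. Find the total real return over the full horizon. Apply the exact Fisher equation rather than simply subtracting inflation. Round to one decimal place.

The annual real rate is (1+9.67%)/(1+7.62%) − 1 = 1.9049%.
Compounded over 4 years: (1 + 0.019049)^4 − 1 ≈ 0.07840.

7.8%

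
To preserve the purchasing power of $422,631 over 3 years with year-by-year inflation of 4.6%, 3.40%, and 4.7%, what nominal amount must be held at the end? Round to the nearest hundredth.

Cumulative price-level factor: 1.046 × 1.0340 × 1.047 = 1.132397508.
Multiplying $422,631 by the price-level factor gives the future nominal sum.

$478,586.29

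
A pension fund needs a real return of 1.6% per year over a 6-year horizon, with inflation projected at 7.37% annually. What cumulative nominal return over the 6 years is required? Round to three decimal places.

Required annual nominal rate: (1+1.6%)(1+7.37%) − 1 = 9.08792%.
Cumulative over 6 years: (1 + 0.0908792)^6 − 1 ≈ 0.68523.

68.523%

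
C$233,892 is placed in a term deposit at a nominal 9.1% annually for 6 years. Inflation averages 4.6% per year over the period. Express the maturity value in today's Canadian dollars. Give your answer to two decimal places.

C$301,143.69

Nominal value at maturity: C$233,892 × (1 + 9.1%)^6 ≈ C$394,424.49.
Price-level factor over 6 years: (1 + 4.6%)^6 ≈ 1.3097551271.
Dividing the nominal maturity value by the price-level factor gives the value in today's money.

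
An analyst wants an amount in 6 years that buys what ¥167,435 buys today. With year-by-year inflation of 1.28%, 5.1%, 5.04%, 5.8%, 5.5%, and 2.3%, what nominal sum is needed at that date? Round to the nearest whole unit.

Cumulative price-level factor: 1.0128 × 1.051 × 1.0504 × 1.058 × 1.055 × 1.023 ≈ 1.2767177102.
The nominal amount required is ¥167,435 scaled up by that factor.

¥213,767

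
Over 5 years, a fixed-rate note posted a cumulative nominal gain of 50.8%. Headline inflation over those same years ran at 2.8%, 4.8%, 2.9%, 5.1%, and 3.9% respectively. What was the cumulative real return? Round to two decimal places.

24.57%

Cumulative inflation factor: 1.028 × 1.048 × 1.029 × 1.051 × 1.039 ≈ 1.21056.
Nominal growth factor: 1.50800. Real growth factor = 1.50800 / 1.21056 ≈ 1.24570.
Total real return ≈ 24.5700%.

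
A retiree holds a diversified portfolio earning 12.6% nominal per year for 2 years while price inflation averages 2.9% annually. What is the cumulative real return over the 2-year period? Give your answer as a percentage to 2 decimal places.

The annual real rate is (1+12.6%)/(1+2.9%) − 1 = 9.4266%.
Compounded over 2 years: (1 + 0.094266)^2 − 1 ≈ 0.19742.

19.74%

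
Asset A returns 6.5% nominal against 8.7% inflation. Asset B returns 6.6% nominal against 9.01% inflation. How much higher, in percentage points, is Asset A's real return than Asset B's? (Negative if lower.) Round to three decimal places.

0.187

Asset A real return: 1.065/1.087 − 1 = -2.0239%.
Asset B real return: 1.066/1.0901 − 1 = -2.2108%.
Difference: -2.0239 − (-2.2108) = 0.1869 pp.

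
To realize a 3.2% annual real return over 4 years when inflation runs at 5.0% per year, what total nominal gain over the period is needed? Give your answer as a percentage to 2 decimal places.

Required annual nominal rate: (1+3.2%)(1+5.0%) − 1 = 8.36%.
Cumulative over 4 years: (1 + 0.0836)^4 − 1 ≈ 0.37872.

37.87%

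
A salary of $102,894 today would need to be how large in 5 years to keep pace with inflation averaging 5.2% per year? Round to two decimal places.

$132,577.17

Cumulative price-level factor: (1+5.2%)^5 ≈ 1.2884830183.
The nominal amount required is $102,894 scaled up by that factor.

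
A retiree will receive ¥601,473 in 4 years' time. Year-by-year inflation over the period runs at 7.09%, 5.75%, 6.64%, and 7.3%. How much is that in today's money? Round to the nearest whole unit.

¥464,159

Price-level factor over 4 years: 1.0709 × 1.0575 × 1.0664 × 1.073 ≈ 1.2958333503.
Purchasing power today: ¥601,473 divided by that factor.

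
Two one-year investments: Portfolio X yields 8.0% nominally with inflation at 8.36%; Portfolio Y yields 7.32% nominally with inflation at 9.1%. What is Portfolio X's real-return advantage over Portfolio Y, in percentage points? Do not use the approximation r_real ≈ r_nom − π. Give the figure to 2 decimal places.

1.30

Portfolio X real return: 1.080/1.0836 − 1 = -0.332%.
Portfolio Y real return: 1.0732/1.091 − 1 = -1.632%.
Difference: -0.332 − (-1.632) = 1.300 pp.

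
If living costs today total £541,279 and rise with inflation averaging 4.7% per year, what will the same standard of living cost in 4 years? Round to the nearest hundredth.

Cumulative price-level factor: (1+4.7%)^4 ≈ 1.2016741717.
Multiplying £541,279 by the price-level factor gives the future nominal sum.

£650,440.99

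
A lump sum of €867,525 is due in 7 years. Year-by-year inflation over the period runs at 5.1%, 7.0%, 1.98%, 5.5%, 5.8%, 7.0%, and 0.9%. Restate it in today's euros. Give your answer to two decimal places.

€627,722.11

Price-level factor over 7 years: 1.051 × 1.070 × 1.0198 × 1.055 × 1.058 × 1.070 × 1.009 ≈ 1.3820207783.
Purchasing power today: €867,525 divided by that factor.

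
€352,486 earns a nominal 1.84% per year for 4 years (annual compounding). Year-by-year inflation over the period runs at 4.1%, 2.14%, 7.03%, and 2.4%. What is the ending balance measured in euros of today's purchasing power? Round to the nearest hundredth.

€325,359.41

Nominal value at maturity: €352,486 × (1 + 1.84%)^4 ≈ €379,153.82.
Price-level factor over 4 years: 1.041 × 1.0214 × 1.0703 × 1.024 ≈ 1.1653384204.
The maturity value deflated by that factor is the answer in today's purchasing power.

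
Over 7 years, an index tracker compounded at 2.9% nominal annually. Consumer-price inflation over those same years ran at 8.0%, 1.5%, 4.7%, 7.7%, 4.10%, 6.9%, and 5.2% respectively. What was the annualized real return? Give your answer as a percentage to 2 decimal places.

Cumulative inflation factor: 1.080 × 1.015 × 1.047 × 1.077 × 1.0410 × 1.069 × 1.052 ≈ 1.44709.
Nominal growth factor: 1.22154. Real growth factor = 1.22154 / 1.44709 ≈ 0.84413.
Annualized: 0.84413^(1/7) − 1 ≈ -0.02392.

-2.39%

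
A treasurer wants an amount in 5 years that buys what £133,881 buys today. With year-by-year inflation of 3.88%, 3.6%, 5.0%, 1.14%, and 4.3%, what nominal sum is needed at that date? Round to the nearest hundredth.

£159,590.56

Cumulative price-level factor: 1.0388 × 1.036 × 1.050 × 1.0114 × 1.043 ≈ 1.1920329305.
The nominal amount required is £133,881 scaled up by that factor.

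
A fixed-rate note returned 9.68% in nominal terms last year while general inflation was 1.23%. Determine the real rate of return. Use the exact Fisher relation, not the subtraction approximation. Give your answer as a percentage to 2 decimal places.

8.35%

Real return via the Fisher equation: (1 + 9.68%)/(1 + 1.23%) − 1 = 1.0968/1.0123 − 1 ≈ 0.08347.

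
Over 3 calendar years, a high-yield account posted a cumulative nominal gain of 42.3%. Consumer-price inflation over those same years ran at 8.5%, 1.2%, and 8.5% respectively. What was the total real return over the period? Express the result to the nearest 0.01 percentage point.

Cumulative inflation factor: 1.085 × 1.012 × 1.085 ≈ 1.19135.
Nominal growth factor: 1.42300. Real growth factor = 1.42300 / 1.19135 ≈ 1.19444.
Total real return ≈ 19.4442%.

19.44%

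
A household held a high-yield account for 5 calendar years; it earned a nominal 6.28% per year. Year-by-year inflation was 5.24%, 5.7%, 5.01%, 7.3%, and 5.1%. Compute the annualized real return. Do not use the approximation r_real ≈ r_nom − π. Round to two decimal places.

Cumulative inflation factor: 1.0524 × 1.057 × 1.0501 × 1.073 × 1.051 ≈ 1.31731.
Nominal growth factor: 1.35599. Real growth factor = 1.35599 / 1.31731 ≈ 1.02936.
Annualized: 1.02936^(1/5) − 1 ≈ 0.00580.

0.58%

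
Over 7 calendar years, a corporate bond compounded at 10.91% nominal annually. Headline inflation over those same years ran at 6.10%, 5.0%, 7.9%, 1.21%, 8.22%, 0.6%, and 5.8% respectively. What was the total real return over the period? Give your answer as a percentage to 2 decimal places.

47.32%

Cumulative inflation factor: 1.0610 × 1.050 × 1.079 × 1.0121 × 1.0822 × 1.006 × 1.058 ≈ 1.40133.
Nominal growth factor: 2.06441. Real growth factor = 2.06441 / 1.40133 ≈ 1.47317.
Total real return ≈ 47.3175%.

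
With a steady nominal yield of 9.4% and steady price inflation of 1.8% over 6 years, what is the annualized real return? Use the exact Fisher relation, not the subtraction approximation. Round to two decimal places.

7.47%

With constant rates the annual real return is the same each year: (1+9.4%)/(1+1.8%) − 1 = 0.07466.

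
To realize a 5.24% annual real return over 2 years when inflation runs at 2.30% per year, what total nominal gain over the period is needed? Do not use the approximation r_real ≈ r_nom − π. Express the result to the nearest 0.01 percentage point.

15.91%

Required annual nominal rate: (1+5.24%)(1+2.30%) − 1 = 7.66052%.
Cumulative over 2 years: (1 + 0.0766052)^2 − 1 ≈ 0.15908.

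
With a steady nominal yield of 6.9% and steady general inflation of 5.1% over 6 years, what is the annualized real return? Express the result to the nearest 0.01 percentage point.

1.71%

With constant rates the annual real return is the same each year: (1+6.9%)/(1+5.1%) − 1 = 0.01713.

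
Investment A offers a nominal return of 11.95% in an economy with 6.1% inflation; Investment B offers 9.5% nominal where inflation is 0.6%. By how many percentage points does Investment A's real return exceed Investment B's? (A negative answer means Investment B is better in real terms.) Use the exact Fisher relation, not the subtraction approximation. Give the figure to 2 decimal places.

-3.33

Investment A real return: 1.1195/1.061 − 1 = 5.514%.
Investment B real return: 1.095/1.006 − 1 = 8.847%.
Difference: 5.514 − 8.847 = -3.333 pp.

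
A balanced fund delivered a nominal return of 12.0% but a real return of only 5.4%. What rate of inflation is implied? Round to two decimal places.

6.26%

From (1+r_nom) = (1+r_real)(1+π), we get 1+π = (1 + 12.0%)/(1 + 5.4%) = 1.120/1.054 ≈ 1.06262.
So π ≈ 6.2619%.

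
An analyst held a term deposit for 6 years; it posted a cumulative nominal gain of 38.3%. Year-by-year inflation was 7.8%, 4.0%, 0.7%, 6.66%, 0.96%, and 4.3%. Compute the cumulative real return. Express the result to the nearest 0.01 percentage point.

Cumulative inflation factor: 1.078 × 1.040 × 1.007 × 1.0666 × 1.0096 × 1.043 ≈ 1.26799.
Nominal growth factor: 1.38300. Real growth factor = 1.38300 / 1.26799 ≈ 1.09070.
Total real return ≈ 9.0700%.

9.07%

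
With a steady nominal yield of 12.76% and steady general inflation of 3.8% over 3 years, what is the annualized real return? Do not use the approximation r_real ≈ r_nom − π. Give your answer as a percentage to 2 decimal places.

With constant rates the annual real return is the same each year: (1+12.76%)/(1+3.8%) − 1 = 0.08632.

8.63%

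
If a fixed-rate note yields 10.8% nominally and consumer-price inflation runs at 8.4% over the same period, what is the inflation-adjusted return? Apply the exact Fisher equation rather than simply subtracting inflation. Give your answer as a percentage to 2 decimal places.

2.21%

Real return via the Fisher equation: (1 + 10.8%)/(1 + 8.4%) − 1 = 1.108/1.084 − 1 ≈ 0.02214.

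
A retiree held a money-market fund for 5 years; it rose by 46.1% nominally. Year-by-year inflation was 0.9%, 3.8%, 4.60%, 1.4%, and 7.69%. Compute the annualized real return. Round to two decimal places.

4.08%

Cumulative inflation factor: 1.009 × 1.038 × 1.0460 × 1.014 × 1.0769 ≈ 1.19628.
Nominal growth factor: 1.46100. Real growth factor = 1.46100 / 1.19628 ≈ 1.22128.
Annualized: 1.22128^(1/5) − 1 ≈ 0.04079.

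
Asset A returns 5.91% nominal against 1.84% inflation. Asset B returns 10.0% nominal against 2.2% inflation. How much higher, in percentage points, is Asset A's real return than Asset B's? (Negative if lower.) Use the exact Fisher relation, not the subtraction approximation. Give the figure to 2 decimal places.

Asset A real return: 1.0591/1.0184 − 1 = 3.996%.
Asset B real return: 1.100/1.022 − 1 = 7.632%.
Difference: 3.996 − 7.632 = -3.636 pp.

-3.64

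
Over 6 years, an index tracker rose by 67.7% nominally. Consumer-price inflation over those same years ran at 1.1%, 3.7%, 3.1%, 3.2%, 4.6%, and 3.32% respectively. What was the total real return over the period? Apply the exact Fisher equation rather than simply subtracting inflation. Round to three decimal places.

39.107%

Cumulative inflation factor: 1.011 × 1.037 × 1.031 × 1.032 × 1.046 × 1.0332 ≈ 1.20555.
Nominal growth factor: 1.67700. Real growth factor = 1.67700 / 1.20555 ≈ 1.39107.
Total real return ≈ 39.1069%.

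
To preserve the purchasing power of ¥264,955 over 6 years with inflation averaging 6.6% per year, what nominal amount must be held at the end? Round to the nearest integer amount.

¥388,790

Cumulative price-level factor: (1+6.6%)^6 ≈ 1.4673821377.
Multiplying ¥264,955 by the price-level factor gives the future nominal sum.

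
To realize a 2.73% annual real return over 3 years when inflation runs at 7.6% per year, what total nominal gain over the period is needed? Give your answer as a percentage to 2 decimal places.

35.06%

Required annual nominal rate: (1+2.73%)(1+7.6%) − 1 = 10.53748%.
Cumulative over 3 years: (1 + 0.1053748)^3 − 1 ≈ 0.35061.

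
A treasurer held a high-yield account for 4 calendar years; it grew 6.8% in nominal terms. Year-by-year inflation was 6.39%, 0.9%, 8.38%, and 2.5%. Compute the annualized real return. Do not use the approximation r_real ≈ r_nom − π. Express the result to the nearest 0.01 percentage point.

-2.72%

Cumulative inflation factor: 1.0639 × 1.009 × 1.0838 × 1.025 ≈ 1.19252.
Nominal growth factor: 1.06800. Real growth factor = 1.06800 / 1.19252 ≈ 0.89558.
Annualized: 0.89558^(1/4) − 1 ≈ -0.02719.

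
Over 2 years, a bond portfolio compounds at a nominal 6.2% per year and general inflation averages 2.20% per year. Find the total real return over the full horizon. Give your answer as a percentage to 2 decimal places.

7.98%

The annual real rate is (1+6.2%)/(1+2.20%) − 1 = 3.9139%.
Compounded over 2 years: (1 + 0.039139)^2 − 1 ≈ 0.07981.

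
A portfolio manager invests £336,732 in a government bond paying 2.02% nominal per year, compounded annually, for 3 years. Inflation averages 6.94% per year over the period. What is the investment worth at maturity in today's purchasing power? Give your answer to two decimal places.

£292,361.25

Nominal value at maturity: £336,732 × (1 + 2.02%)^3 ≈ £357,552.94.
Price-level factor over 3 years: (1 + 6.94%)^3 ≈ 1.2229833354.
Dividing the nominal maturity value by the price-level factor gives the value in today's money.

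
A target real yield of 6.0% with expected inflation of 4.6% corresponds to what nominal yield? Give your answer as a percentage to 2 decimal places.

10.88%

By the Fisher equation, 1 + r_nom = (1 + 6.0%)(1 + 4.6%) = 1.060 × 1.046 = 1.10876.
So r_nom = 10.876%.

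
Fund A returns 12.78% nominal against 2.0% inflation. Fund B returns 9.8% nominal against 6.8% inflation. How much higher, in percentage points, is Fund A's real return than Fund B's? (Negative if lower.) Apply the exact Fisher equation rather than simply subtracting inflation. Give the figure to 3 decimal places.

7.760

Fund A real return: 1.1278/1.020 − 1 = 10.5686%.
Fund B real return: 1.098/1.068 − 1 = 2.8090%.
Difference: 10.5686 − 2.8090 = 7.7596 pp.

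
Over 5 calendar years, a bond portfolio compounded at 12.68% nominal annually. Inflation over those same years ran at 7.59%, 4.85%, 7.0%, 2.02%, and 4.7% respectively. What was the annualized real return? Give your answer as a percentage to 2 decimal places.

7.10%

Cumulative inflation factor: 1.0759 × 1.0485 × 1.070 × 1.0202 × 1.047 ≈ 1.28931.
Nominal growth factor: 1.81649. Real growth factor = 1.81649 / 1.28931 ≈ 1.40889.
Annualized: 1.40889^(1/5) − 1 ≈ 0.07097.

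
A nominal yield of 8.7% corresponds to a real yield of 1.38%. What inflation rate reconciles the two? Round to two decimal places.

7.22%

From (1+r_nom) = (1+r_real)(1+π), we get 1+π = (1 + 8.7%)/(1 + 1.38%) = 1.087/1.0138 ≈ 1.07220.
So π ≈ 7.2204%.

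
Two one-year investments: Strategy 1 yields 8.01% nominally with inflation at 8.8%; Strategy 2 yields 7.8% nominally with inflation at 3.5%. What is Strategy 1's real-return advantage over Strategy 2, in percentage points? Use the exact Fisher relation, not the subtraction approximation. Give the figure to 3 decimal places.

Strategy 1 real return: 1.0801/1.088 − 1 = -0.7261%.
Strategy 2 real return: 1.078/1.035 − 1 = 4.1546%.
Difference: -0.7261 − 4.1546 = -4.8807 pp.

-4.881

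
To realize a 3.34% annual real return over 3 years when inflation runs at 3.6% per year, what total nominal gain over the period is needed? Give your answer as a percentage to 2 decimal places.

Required annual nominal rate: (1+3.34%)(1+3.6%) − 1 = 7.06024%.
Cumulative over 3 years: (1 + 0.0706024)^3 − 1 ≈ 0.22711.

22.71%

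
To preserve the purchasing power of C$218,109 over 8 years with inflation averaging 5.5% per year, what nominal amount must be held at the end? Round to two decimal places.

Cumulative price-level factor: (1+5.5%)^8 ≈ 1.5346865150.
Multiplying C$218,109 by the price-level factor gives the future nominal sum.

C$334,728.94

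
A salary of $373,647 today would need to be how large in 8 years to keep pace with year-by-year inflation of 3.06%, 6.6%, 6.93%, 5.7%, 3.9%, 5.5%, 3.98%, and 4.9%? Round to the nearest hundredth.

Cumulative price-level factor: 1.0306 × 1.066 × 1.0693 × 1.057 × 1.039 × 1.055 × 1.0398 × 1.049 ≈ 1.4846196533.
Multiplying $373,647 by the price-level factor gives the future nominal sum.

$554,723.68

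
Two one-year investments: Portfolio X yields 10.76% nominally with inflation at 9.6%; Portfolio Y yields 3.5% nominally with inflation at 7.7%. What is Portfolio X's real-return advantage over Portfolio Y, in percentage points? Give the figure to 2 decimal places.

Portfolio X real return: 1.1076/1.096 − 1 = 1.058%.
Portfolio Y real return: 1.035/1.077 − 1 = -3.900%.
Difference: 1.058 − (-3.900) = 4.958 pp.

4.96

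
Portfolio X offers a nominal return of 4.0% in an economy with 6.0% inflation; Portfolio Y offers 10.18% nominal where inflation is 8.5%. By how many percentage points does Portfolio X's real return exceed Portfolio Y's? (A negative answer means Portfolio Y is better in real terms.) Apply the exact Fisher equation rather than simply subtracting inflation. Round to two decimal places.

-3.44

Portfolio X real return: 1.040/1.060 − 1 = -1.887%.
Portfolio Y real return: 1.1018/1.085 − 1 = 1.548%.
Difference: -1.887 − 1.548 = -3.435 pp.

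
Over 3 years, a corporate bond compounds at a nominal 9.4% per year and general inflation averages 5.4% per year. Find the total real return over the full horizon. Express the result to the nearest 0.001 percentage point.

11.823%

The annual real rate is (1+9.4%)/(1+5.4%) − 1 = 3.7951%.
Compounded over 3 years: (1 + 0.037951)^3 − 1 ≈ 0.11823.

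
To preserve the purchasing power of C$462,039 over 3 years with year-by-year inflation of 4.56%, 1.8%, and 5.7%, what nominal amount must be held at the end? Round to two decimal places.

Cumulative price-level factor: 1.0456 × 1.018 × 1.057 = 1.1250927856.
The nominal amount required is C$462,039 scaled up by that factor.

C$519,836.75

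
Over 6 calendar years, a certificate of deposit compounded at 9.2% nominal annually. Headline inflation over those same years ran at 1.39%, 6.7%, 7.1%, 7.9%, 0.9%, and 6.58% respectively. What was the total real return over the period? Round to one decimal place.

Cumulative inflation factor: 1.0139 × 1.067 × 1.071 × 1.079 × 1.009 × 1.0658 ≈ 1.34443.
Nominal growth factor: 1.69565. Real growth factor = 1.69565 / 1.34443 ≈ 1.26124.
Total real return ≈ 26.1242%.

26.1%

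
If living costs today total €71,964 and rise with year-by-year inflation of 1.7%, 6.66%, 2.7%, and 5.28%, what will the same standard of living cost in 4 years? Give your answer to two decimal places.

€84,402.27

Cumulative price-level factor: 1.017 × 1.0666 × 1.027 × 1.0528 ≈ 1.1728402238.
The nominal amount required is €71,964 scaled up by that factor.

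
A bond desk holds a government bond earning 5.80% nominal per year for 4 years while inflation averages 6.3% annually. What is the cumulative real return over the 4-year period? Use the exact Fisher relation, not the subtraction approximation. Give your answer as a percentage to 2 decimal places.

-1.87%

The annual real rate is (1+5.80%)/(1+6.3%) − 1 = -0.4704%.
Compounded over 4 years: (1 + -0.004704)^4 − 1 ≈ -0.01868.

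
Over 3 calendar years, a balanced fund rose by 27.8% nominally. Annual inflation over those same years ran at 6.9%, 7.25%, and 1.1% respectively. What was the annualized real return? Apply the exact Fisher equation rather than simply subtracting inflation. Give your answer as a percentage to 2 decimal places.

3.31%

Cumulative inflation factor: 1.069 × 1.0725 × 1.011 ≈ 1.15911.
Nominal growth factor: 1.27800. Real growth factor = 1.27800 / 1.15911 ≈ 1.10257.
Annualized: 1.10257^(1/3) − 1 ≈ 0.03308.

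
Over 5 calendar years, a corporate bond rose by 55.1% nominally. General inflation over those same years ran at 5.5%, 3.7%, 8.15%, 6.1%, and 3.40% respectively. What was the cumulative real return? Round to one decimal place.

Cumulative inflation factor: 1.055 × 1.037 × 1.0815 × 1.061 × 1.0340 ≈ 1.29806.
Nominal growth factor: 1.55100. Real growth factor = 1.55100 / 1.29806 ≈ 1.19486.
Total real return ≈ 19.4863%.

19.5%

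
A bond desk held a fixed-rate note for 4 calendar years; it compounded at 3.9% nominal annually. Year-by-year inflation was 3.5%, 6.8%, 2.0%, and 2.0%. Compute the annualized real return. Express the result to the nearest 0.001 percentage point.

Cumulative inflation factor: 1.035 × 1.068 × 1.020 × 1.020 ≈ 1.15004.
Nominal growth factor: 1.16537. Real growth factor = 1.16537 / 1.15004 ≈ 1.01333.
Annualized: 1.01333^(1/4) − 1 ≈ 0.00332.

0.332%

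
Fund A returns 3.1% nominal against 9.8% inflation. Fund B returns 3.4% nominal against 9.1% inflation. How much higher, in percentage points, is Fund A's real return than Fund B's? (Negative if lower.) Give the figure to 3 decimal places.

Fund A real return: 1.031/1.098 − 1 = -6.1020%.
Fund B real return: 1.034/1.091 − 1 = -5.2246%.
Difference: -6.1020 − (-5.2246) = -0.8774 pp.

-0.877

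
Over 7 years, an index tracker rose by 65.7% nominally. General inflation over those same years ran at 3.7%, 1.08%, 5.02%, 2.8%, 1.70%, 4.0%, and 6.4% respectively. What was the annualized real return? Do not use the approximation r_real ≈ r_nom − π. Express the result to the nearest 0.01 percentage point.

Cumulative inflation factor: 1.037 × 1.0108 × 1.0502 × 1.028 × 1.0170 × 1.040 × 1.064 ≈ 1.27352.
Nominal growth factor: 1.65700. Real growth factor = 1.65700 / 1.27352 ≈ 1.30112.
Annualized: 1.30112^(1/7) − 1 ≈ 0.03832.

3.83%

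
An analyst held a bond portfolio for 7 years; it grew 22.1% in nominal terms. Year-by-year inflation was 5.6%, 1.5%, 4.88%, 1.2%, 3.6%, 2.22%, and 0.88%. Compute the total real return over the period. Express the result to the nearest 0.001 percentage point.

0.464%

Cumulative inflation factor: 1.056 × 1.015 × 1.0488 × 1.012 × 1.036 × 1.0222 × 1.0088 ≈ 1.21536.
Nominal growth factor: 1.22100. Real growth factor = 1.22100 / 1.21536 ≈ 1.00464.
Total real return ≈ 0.4643%.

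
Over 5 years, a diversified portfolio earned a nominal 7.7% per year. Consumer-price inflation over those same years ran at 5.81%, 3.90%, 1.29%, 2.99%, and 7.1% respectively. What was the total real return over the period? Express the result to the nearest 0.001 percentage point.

Cumulative inflation factor: 1.0581 × 1.0390 × 1.0129 × 1.0299 × 1.071 ≈ 1.22827.
Nominal growth factor: 1.44903. Real growth factor = 1.44903 / 1.22827 ≈ 1.17974.
Total real return ≈ 17.9737%.

17.974%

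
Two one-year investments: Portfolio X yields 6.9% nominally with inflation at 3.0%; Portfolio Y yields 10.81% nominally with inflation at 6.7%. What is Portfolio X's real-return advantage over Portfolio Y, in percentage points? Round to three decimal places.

-0.066

Portfolio X real return: 1.069/1.030 − 1 = 3.7864%.
Portfolio Y real return: 1.1081/1.067 − 1 = 3.8519%.
Difference: 3.7864 − 3.8519 = -0.0655 pp.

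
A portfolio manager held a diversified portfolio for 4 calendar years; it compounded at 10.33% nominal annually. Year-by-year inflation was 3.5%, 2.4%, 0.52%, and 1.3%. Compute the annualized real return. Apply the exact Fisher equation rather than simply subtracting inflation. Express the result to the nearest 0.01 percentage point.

Cumulative inflation factor: 1.035 × 1.024 × 1.0052 × 1.013 ≈ 1.07920.
Nominal growth factor: 1.48175. Real growth factor = 1.48175 / 1.07920 ≈ 1.37301.
Annualized: 1.37301^(1/4) − 1 ≈ 0.08248.

8.25%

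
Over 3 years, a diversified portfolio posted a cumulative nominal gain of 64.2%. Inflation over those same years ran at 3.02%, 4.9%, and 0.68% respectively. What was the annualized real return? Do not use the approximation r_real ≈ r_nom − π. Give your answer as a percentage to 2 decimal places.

14.70%

Cumulative inflation factor: 1.0302 × 1.049 × 1.0068 ≈ 1.08803.
Nominal growth factor: 1.64200. Real growth factor = 1.64200 / 1.08803 ≈ 1.50915.
Annualized: 1.50915^(1/3) − 1 ≈ 0.14704.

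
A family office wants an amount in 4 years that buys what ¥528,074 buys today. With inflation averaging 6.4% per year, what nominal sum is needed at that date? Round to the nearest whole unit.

Cumulative price-level factor: (1+6.4%)^4 ≈ 1.2816413532.
Multiplying ¥528,074 by the price-level factor gives the future nominal sum.

¥676,801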